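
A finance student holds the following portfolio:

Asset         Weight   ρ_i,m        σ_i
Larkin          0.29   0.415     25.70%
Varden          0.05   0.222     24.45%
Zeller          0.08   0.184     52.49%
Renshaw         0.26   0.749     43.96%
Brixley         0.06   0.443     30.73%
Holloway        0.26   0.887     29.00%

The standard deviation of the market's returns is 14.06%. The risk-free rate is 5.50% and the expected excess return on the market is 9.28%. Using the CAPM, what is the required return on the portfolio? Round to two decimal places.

18.83%

β_Larkin = 0.415 × 25.70% / 14.06% = 0.7586
β_Varden = 0.222 × 24.45% / 14.06% = 0.3861
β_Zeller = 0.184 × 52.49% / 14.06% = 0.6869
β_Renshaw = 0.749 × 43.96% / 14.06% = 2.3418
β_Brixley = 0.443 × 30.73% / 14.06% = 0.9682
β_Holloway = 0.887 × 29.00% / 14.06% = 1.8295
β_P = Σ w_i β_i = 0.29×0.7586 + 0.05×0.3861 + 0.08×0.6869 + 0.26×2.3418 + 0.06×0.9682 + 0.26×1.8295 = 1.4369
E(R_P) = R_f + β_P × MRP = 5.50% + 1.4369 × 9.28% = 18.83%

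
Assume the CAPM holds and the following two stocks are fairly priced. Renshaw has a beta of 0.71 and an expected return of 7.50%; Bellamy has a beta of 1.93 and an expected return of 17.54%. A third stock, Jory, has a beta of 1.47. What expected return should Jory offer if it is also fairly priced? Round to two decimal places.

13.75%

MRP (SML slope) = (17.54% − 7.50%) / (1.93 − 0.71) = 10.04% / 1.22 = 8.2295%
R_f (intercept) = 7.50% − 0.71 × 8.2295% = 1.6571%
E(R_Jory) = R_f + β × MRP = 1.6571% + 1.47 × 8.2295% = 13.75%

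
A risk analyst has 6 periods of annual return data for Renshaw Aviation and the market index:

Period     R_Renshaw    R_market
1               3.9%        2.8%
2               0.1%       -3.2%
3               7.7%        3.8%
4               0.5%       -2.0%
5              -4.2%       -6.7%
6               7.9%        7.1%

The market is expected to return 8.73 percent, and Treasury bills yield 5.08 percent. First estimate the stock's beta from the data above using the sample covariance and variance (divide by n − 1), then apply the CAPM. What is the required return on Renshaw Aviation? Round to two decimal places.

8.37%

Mean R_i = (3.9 + 0.1 + 7.7 + 0.5 − 4.2 + 7.9) / 6 = 2.6500%
Mean R_m = (2.8 − 3.2 + 3.8 − 2.0 − 6.7 + 7.1) / 6 = 0.3000%
Σ(R_i − R̄_i)(R_m − R̄_m) = 118.3200  ⇒  Cov = 118.3200 / 5 = 23.6640
Σ(R_m − R̄_m)² = 131.2800  ⇒  Var(R_m) = 131.2800 / 5 = 26.2560
β = Cov / Var(R_m) = 23.6640 / 26.2560 = 0.9013
MRP = 8.73% − 5.08% = 3.65%
E(R) = R_f + β × MRP = 5.08% + 0.9013 × 3.65% = 8.37%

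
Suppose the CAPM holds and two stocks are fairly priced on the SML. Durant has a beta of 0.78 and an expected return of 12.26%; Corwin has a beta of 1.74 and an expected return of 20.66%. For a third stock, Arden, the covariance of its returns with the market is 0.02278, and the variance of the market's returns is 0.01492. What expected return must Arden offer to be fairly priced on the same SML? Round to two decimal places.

18.79%

MRP = (20.66% − 12.26%) / (1.74 − 0.78) = 8.7500%
R_f = 12.26% − 0.78 × 8.7500% = 5.4350%
β_Arden = Cov / Var(R_m) = 0.02278 / 0.01492 = 1.5268
E(R_Arden) = R_f + β × MRP = 5.4350% + 1.5268 × 8.7500% = 18.79%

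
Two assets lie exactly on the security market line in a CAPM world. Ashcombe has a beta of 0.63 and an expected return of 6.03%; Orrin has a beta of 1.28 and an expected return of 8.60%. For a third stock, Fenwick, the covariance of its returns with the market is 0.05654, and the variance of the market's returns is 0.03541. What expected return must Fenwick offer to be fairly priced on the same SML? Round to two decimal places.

MRP = (8.60% − 6.03%) / (1.28 − 0.63) = 3.9538%
R_f = 6.03% − 0.63 × 3.9538% = 3.5391%
β_Fenwick = Cov / Var(R_m) = 0.05654 / 0.03541 = 1.5967
E(R_Fenwick) = R_f + β × MRP = 3.5391% + 1.5967 × 3.9538% = 9.85%

9.85%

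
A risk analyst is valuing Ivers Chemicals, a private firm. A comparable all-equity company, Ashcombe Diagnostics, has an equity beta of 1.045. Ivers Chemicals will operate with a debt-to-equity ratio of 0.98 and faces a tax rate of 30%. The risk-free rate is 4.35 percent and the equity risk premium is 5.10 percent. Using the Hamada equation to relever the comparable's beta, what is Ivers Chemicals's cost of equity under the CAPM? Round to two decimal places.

β_L = β_U × [1 + (1 − t)(D/E)] = 1.045 × [1 + (1 − 0.30) × 0.98]
    = 1.045 × [1 + 0.70 × 0.98] = 1.045 × 1.6860 = 1.7619
E(R) = R_f + β_L × MRP = 4.35% + 1.7619 × 5.10% = 13.34%

13.34%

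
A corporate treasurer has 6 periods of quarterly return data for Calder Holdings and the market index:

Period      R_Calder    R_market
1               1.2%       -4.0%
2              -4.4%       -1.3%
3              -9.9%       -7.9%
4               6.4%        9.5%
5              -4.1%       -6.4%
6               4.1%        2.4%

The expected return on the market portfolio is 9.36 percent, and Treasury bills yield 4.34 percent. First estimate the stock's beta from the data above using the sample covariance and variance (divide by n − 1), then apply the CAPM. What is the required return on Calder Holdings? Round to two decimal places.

8.40%

Mean R_i = (1.2 − 4.4 − 9.9 + 6.4 − 4.1 + 4.1) / 6 = -1.1167%
Mean R_m = (-4.0 − 1.3 − 7.9 + 9.5 − 6.4 + 2.4) / 6 = -1.2833%
Σ(R_i − R̄_i)(R_m − R̄_m) = 167.4117  ⇒  Cov = 167.4117 / 5 = 33.4823
Σ(R_m − R̄_m)² = 207.1883  ⇒  Var(R_m) = 207.1883 / 5 = 41.4377
β = Cov / Var(R_m) = 33.4823 / 41.4377 = 0.8080
MRP = 9.36% − 4.34% = 5.02%
E(R) = R_f + β × MRP = 4.34% + 0.8080 × 5.02% = 8.40%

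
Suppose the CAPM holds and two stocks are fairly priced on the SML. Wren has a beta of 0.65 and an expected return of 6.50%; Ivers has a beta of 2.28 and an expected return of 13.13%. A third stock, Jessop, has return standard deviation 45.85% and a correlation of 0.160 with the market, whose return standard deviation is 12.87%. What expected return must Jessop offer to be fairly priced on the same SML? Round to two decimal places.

6.17%

MRP = (13.13% − 6.50%) / (2.28 − 0.65) = 4.0675%
R_f = 6.50% − 0.65 × 4.0675% = 3.8561%
β_Jessop = ρ·σ_i/σ_m = 0.160 × 45.85 / 12.87 = 0.5700
E(R_Jessop) = R_f + β × MRP = 3.8561% + 0.5700 × 4.0675% = 6.17%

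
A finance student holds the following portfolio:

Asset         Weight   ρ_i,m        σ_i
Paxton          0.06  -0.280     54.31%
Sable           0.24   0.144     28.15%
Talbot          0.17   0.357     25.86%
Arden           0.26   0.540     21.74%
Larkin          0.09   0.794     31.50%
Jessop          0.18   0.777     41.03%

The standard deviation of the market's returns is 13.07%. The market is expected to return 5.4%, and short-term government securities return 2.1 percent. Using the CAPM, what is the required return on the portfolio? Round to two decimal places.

5.30%

β_Paxton = -0.280 × 54.31% / 13.07% = -1.1635
β_Sable = 0.144 × 28.15% / 13.07% = 0.3101
β_Talbot = 0.357 × 25.86% / 13.07% = 0.7064
β_Arden = 0.540 × 21.74% / 13.07% = 0.8982
β_Larkin = 0.794 × 31.50% / 13.07% = 1.9136
β_Jessop = 0.777 × 41.03% / 13.07% = 2.4392
β_P = Σ w_i β_i = 0.06×-1.1635 + 0.24×0.3101 + 0.17×0.7064 + 0.26×0.8982 + 0.09×1.9136 + 0.18×2.4392 = 0.9695
MRP = 5.4% − 2.1% = 3.30%
E(R_P) = R_f + β_P × MRP = 2.1% + 0.9695 × 3.3% = 5.30%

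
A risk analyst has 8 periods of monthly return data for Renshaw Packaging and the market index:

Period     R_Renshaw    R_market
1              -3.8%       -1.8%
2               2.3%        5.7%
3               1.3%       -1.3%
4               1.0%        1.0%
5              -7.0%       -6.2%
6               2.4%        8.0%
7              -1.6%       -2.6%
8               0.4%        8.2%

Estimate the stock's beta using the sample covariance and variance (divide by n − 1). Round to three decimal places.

Mean R_i = (-3.8 + 2.3 + 1.3 + 1.0 − 7.0 + 2.4 − 1.6 + 0.4) / 8 = -0.6250%
Mean R_m = (-1.8 + 5.7 − 1.3 + 1.0 − 6.2 + 8.0 − 2.6 + 8.2) / 8 = 1.3750%
Σ(R_i − R̄_i)(R_m − R̄_m) = 96.1750  ⇒  Cov = 96.1750 / 7 = 13.7393
Σ(R_m − R̄_m)² = 199.7350  ⇒  Var(R_m) = 199.7350 / 7 = 28.5336
β = Cov / Var(R_m) = 13.7393 / 28.5336 = 0.4815

0.482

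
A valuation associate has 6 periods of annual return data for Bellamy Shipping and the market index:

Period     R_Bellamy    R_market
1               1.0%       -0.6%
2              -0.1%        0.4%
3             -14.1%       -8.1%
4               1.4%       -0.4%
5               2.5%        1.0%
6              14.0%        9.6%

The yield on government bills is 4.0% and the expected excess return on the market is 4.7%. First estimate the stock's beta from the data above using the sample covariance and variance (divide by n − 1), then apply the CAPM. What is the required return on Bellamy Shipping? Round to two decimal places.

11.35%

Mean R_i = (1.0 − 0.1 − 14.1 + 1.4 + 2.5 + 14.0) / 6 = 0.7833%
Mean R_m = (-0.6 + 0.4 − 8.1 − 0.4 + 1.0 + 9.6) / 6 = 0.3167%
Σ(R_i − R̄_i)(R_m − R̄_m) = 248.4217  ⇒  Cov = 248.4217 / 5 = 49.6843
Σ(R_m − R̄_m)² = 158.8483  ⇒  Var(R_m) = 158.8483 / 5 = 31.7697
β = Cov / Var(R_m) = 49.6843 / 31.7697 = 1.5639
E(R) = R_f + β × MRP = 4.0% + 1.5639 × 4.7% = 11.35%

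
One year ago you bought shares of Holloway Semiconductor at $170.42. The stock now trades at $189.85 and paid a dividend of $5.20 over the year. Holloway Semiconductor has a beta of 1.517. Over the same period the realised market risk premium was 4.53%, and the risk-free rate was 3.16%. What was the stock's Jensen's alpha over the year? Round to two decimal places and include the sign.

+4.42%

Realised HPR = (P1 + D1 − P0) / P0 = (189.85 + 5.20 − 170.42) / 170.42 = 24.63 / 170.42 = 14.4525%
CAPM required = R_f + β·MRP = 3.16% + 1.517 × 4.53% = 10.03201%
α = realised − required = 14.4525% − 10.03201% = +4.42%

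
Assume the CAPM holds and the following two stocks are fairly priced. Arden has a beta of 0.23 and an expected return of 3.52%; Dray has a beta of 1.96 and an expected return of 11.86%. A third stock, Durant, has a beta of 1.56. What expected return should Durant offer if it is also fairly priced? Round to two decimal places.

9.93%

MRP (SML slope) = (11.86% − 3.52%) / (1.96 − 0.23) = 8.34% / 1.73 = 4.8208%
R_f (intercept) = 3.52% − 0.23 × 4.8208% = 2.4112%
E(R_Durant) = R_f + β × MRP = 2.4112% + 1.56 × 4.8208% = 9.93%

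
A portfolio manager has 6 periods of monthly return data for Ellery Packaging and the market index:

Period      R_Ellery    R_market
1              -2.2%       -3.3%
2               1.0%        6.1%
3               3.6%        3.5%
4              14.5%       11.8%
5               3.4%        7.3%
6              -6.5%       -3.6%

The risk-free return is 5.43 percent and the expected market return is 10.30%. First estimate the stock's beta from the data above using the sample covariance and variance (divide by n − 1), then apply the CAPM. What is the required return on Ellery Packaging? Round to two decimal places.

Mean R_i = (-2.2 + 1.0 + 3.6 + 14.5 + 3.4 − 6.5) / 6 = 2.3000%
Mean R_m = (-3.3 + 6.1 + 3.5 + 11.8 + 7.3 − 3.6) / 6 = 3.6333%
Σ(R_i − R̄_i)(R_m − R̄_m) = 195.1400  ⇒  Cov = 195.1400 / 5 = 39.0280
Σ(R_m − R̄_m)² = 186.6333  ⇒  Var(R_m) = 186.6333 / 5 = 37.3267
β = Cov / Var(R_m) = 39.0280 / 37.3267 = 1.0456
MRP = 10.30% − 5.43% = 4.87%
E(R) = R_f + β × MRP = 5.43% + 1.0456 × 4.87% = 10.52%

10.52%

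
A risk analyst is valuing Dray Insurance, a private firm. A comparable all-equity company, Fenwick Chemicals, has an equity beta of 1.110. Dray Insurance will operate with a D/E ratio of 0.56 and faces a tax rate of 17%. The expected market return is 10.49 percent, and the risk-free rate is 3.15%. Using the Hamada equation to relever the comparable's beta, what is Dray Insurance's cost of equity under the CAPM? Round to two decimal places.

β_L = β_U × [1 + (1 − t)(D/E)] = 1.110 × [1 + (1 − 0.17) × 0.56]
    = 1.110 × [1 + 0.83 × 0.56] = 1.110 × 1.4648 = 1.6259
MRP = 10.49% − 3.15% = 7.34%
E(R) = R_f + β_L × MRP = 3.15% + 1.6259 × 7.34% = 15.08%

15.08%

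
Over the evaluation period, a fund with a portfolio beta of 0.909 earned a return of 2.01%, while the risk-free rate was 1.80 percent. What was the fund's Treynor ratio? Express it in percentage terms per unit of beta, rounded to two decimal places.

0.23%

Treynor = (R_P − R_f) / β_P = (2.01% − 1.80%) / 0.9090 = 0.21% / 0.9090 = 0.23%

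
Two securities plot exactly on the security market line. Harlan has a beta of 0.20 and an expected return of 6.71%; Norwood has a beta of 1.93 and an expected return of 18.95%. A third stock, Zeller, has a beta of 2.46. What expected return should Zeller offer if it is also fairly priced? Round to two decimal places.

MRP (SML slope) = (18.95% − 6.71%) / (1.93 − 0.20) = 12.24% / 1.73 = 7.0751%
R_f (intercept) = 6.71% − 0.20 × 7.0751% = 5.2950%
E(R_Zeller) = R_f + β × MRP = 5.2950% + 2.46 × 7.0751% = 22.70%

22.70%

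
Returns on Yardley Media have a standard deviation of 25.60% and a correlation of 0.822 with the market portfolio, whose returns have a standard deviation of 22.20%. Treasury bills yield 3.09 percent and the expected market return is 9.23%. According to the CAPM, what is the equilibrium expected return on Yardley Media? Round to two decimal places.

8.91%

β = ρ × σ_i / σ_m = 0.822 × 25.60% / 22.20% = 0.9479
MRP = 9.23% − 3.09% = 6.14%
E(R) = 3.09% + 0.9479 × 6.14% = 8.91%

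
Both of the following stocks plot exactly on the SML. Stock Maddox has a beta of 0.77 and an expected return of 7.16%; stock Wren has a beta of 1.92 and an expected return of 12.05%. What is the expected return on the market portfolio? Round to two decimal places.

Both satisfy E(R) = R_f + β·MRP, so the slope of the SML is
MRP = (12.05% − 7.16%) / (1.92 − 0.77) = 4.89% / 1.15 = 4.2522%
R_f = E(R_Maddox) − β_Maddox·MRP = 7.16% − 0.77 × 4.2522% = 3.8858%
E(R_m) = R_f + MRP = 3.8858% + 4.2522% = 8.14%

8.14%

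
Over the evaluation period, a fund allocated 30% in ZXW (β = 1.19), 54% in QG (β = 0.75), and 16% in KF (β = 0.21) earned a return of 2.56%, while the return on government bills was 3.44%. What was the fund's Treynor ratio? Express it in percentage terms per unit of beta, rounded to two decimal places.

β_P = 0.30×1.19 + 0.54×0.75 + 0.16×0.21 = 0.7956
Treynor = (R_P − R_f) / β_P = (2.56% − 3.44%) / 0.7956 = -0.88% / 0.7956 = -1.11%

-1.11%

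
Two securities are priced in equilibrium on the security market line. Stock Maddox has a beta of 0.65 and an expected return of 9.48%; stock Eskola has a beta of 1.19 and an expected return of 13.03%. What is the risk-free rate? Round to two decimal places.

Both satisfy E(R) = R_f + β·MRP, so the slope of the SML is
MRP = (13.03% − 9.48%) / (1.19 − 0.65) = 3.55% / 0.54 = 6.5741%
R_f = E(R_Maddox) − β_Maddox·MRP = 9.48% − 0.65 × 6.5741% = 5.2068%

5.21%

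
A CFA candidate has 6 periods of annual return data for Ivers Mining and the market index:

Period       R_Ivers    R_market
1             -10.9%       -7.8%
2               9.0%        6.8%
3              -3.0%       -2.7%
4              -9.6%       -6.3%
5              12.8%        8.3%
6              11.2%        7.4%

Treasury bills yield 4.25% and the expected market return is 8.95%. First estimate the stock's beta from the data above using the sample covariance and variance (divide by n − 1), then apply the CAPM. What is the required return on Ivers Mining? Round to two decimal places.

11.07%

Mean R_i = (-10.9 + 9.0 − 3.0 − 9.6 + 12.8 + 11.2) / 6 = 1.5833%
Mean R_m = (-7.8 + 6.8 − 2.7 − 6.3 + 8.3 + 7.4) / 6 = 0.9500%
Σ(R_i − R̄_i)(R_m − R̄_m) = 394.8950  ⇒  Cov = 394.8950 / 5 = 78.9790
Σ(R_m − R̄_m)² = 272.2950  ⇒  Var(R_m) = 272.2950 / 5 = 54.4590
β = Cov / Var(R_m) = 78.9790 / 54.4590 = 1.4502
MRP = 8.95% − 4.25% = 4.70%
E(R) = R_f + β × MRP = 4.25% + 1.4502 × 4.70% = 11.07%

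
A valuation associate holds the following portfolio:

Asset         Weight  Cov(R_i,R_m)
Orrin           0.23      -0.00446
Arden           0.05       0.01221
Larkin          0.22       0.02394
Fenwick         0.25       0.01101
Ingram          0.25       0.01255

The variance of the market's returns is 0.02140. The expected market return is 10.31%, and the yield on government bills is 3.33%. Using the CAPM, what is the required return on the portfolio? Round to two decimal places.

6.83%

β_Orrin = -0.00446 / 0.02140 = -0.2084
β_Arden = 0.01221 / 0.02140 = 0.5706
β_Larkin = 0.02394 / 0.02140 = 1.1187
β_Fenwick = 0.01101 / 0.02140 = 0.5145
β_Ingram = 0.01255 / 0.02140 = 0.5864
β_P = Σ w_i β_i = 0.23×-0.2084 + 0.05×0.5706 + 0.22×1.1187 + 0.25×0.5145 + 0.25×0.5864 = 0.5019
MRP = 10.31% − 3.33% = 6.98%
E(R_P) = R_f + β_P × MRP = 3.33% + 0.5019 × 6.98% = 6.83%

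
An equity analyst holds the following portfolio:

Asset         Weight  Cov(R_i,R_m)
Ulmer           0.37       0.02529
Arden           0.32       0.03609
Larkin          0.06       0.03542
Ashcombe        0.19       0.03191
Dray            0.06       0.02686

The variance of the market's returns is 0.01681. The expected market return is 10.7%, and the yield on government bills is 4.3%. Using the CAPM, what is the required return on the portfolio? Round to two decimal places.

β_Ulmer = 0.02529 / 0.01681 = 1.5045
β_Arden = 0.03609 / 0.01681 = 2.1469
β_Larkin = 0.03542 / 0.01681 = 2.1071
β_Ashcombe = 0.03191 / 0.01681 = 1.8983
β_Dray = 0.02686 / 0.01681 = 1.5979
β_P = Σ w_i β_i = 0.37×1.5045 + 0.32×2.1469 + 0.06×2.1071 + 0.19×1.8983 + 0.06×1.5979 = 1.8267
MRP = 10.7% − 4.3% = 6.40%
E(R_P) = R_f + β_P × MRP = 4.3% + 1.8267 × 6.4% = 15.99%

15.99%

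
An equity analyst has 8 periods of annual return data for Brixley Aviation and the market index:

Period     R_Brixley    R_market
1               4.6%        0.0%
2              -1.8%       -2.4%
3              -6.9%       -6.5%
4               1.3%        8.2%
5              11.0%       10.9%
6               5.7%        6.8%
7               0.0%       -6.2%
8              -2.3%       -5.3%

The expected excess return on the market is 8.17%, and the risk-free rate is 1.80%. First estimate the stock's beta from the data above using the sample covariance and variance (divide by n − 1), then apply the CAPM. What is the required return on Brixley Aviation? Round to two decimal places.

Mean R_i = (4.6 − 1.8 − 6.9 + 1.3 + 11.0 + 5.7 + 0.0 − 2.3) / 8 = 1.4500%
Mean R_m = (0.0 − 2.4 − 6.5 + 8.2 + 10.9 + 6.8 − 6.2 − 5.3) / 8 = 0.6875%
Σ(R_i − R̄_i)(R_m − R̄_m) = 222.7050  ⇒  Cov = 222.7050 / 7 = 31.8150
Σ(R_m − R̄_m)² = 343.0488  ⇒  Var(R_m) = 343.0488 / 7 = 49.0070
β = Cov / Var(R_m) = 31.8150 / 49.0070 = 0.6492
E(R) = R_f + β × MRP = 1.80% + 0.6492 × 8.17% = 7.10%

7.10%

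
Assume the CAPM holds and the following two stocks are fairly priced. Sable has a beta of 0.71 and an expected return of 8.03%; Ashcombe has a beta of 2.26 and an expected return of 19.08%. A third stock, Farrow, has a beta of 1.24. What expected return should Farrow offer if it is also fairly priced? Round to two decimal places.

11.81%

MRP (SML slope) = (19.08% − 8.03%) / (2.26 − 0.71) = 11.05% / 1.55 = 7.1290%
R_f (intercept) = 8.03% − 0.71 × 7.1290% = 2.9684%
E(R_Farrow) = R_f + β × MRP = 2.9684% + 1.24 × 7.1290% = 11.81%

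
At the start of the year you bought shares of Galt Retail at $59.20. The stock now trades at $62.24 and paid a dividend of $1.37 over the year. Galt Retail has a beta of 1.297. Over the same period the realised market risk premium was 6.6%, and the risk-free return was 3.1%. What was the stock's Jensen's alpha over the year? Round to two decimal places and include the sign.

-4.21%

Realised HPR = (P1 + D1 − P0) / P0 = (62.24 + 1.37 − 59.20) / 59.20 = 4.41 / 59.20 = 7.4493%
CAPM required = R_f + β·MRP = 3.1% + 1.297 × 6.6% = 11.6602%
α = realised − required = 7.4493% − 11.6602% = -4.21%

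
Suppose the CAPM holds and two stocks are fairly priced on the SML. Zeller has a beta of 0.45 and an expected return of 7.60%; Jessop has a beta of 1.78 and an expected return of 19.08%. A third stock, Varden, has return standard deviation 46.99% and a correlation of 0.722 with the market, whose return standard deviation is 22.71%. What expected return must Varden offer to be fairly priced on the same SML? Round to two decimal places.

16.61%

MRP = (19.08% − 7.60%) / (1.78 − 0.45) = 8.6316%
R_f = 7.60% − 0.45 × 8.6316% = 3.7158%
β_Varden = ρ·σ_i/σ_m = 0.722 × 46.99 / 22.71 = 1.4939
E(R_Varden) = R_f + β × MRP = 3.7158% + 1.4939 × 8.6316% = 16.61%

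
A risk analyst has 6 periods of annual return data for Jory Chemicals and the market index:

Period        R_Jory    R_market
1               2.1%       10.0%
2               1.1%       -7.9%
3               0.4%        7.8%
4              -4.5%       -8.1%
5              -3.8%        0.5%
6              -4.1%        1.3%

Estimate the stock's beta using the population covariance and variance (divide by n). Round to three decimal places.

Mean R_i = (2.1 + 1.1 + 0.4 − 4.5 − 3.8 − 4.1) / 6 = -1.4667%
Mean R_m = (10.0 − 7.9 + 7.8 − 8.1 + 0.5 + 1.3) / 6 = 0.6000%
Σ(R_i − R̄_i)(R_m − R̄_m) = 49.9300  ⇒  Cov = 49.9300 / 6 = 8.3217
Σ(R_m − R̄_m)² = 288.6400  ⇒  Var(R_m) = 288.6400 / 6 = 48.1067
β = Cov / Var(R_m) = 8.3217 / 48.1067 = 0.1730

0.173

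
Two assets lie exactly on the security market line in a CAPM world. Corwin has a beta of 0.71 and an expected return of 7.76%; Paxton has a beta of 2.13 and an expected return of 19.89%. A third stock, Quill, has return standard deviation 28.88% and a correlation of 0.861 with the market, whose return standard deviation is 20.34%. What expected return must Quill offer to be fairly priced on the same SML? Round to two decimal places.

MRP = (19.89% − 7.76%) / (2.13 − 0.71) = 8.5423%
R_f = 7.76% − 0.71 × 8.5423% = 1.6950%
β_Quill = ρ·σ_i/σ_m = 0.861 × 28.88 / 20.34 = 1.2225
E(R_Quill) = R_f + β × MRP = 1.6950% + 1.2225 × 8.5423% = 12.14%

12.14%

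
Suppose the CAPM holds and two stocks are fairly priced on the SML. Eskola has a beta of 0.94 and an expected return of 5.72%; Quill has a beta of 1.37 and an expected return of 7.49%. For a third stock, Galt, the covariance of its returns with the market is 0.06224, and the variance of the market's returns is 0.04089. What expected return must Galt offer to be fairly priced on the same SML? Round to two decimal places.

8.12%

MRP = (7.49% − 5.72%) / (1.37 − 0.94) = 4.1163%
R_f = 5.72% − 0.94 × 4.1163% = 1.8507%
β_Galt = Cov / Var(R_m) = 0.06224 / 0.04089 = 1.5221
E(R_Galt) = R_f + β × MRP = 1.8507% + 1.5221 × 4.1163% = 8.12%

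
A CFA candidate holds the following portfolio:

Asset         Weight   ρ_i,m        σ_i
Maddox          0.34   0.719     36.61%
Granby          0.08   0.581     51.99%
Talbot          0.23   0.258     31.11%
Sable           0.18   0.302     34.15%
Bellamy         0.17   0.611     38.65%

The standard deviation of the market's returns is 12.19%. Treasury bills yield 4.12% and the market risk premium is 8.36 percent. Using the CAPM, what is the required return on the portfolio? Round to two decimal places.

β_Maddox = 0.719 × 36.61% / 12.19% = 2.1594
β_Granby = 0.581 × 51.99% / 12.19% = 2.4779
β_Talbot = 0.258 × 31.11% / 12.19% = 0.6584
β_Sable = 0.302 × 34.15% / 12.19% = 0.8460
β_Bellamy = 0.611 × 38.65% / 12.19% = 1.9373
β_P = Σ w_i β_i = 0.34×2.1594 + 0.08×2.4779 + 0.23×0.6584 + 0.18×0.8460 + 0.17×1.9373 = 1.5655
E(R_P) = R_f + β_P × MRP = 4.12% + 1.5655 × 8.36% = 17.21%

17.21%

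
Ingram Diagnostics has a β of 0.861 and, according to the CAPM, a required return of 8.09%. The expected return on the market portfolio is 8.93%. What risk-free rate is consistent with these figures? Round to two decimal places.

2.89%

E(R) = R_f + β(E(R_m) − R_f) = R_f(1 − β) + β·E(R_m)
8.09% = R_f × (1 − 0.861) + 0.861 × 8.93%
8.09% = R_f × 0.139 + 7.68873%
R_f = (8.09% − 7.68873%) / 0.139 = 2.89%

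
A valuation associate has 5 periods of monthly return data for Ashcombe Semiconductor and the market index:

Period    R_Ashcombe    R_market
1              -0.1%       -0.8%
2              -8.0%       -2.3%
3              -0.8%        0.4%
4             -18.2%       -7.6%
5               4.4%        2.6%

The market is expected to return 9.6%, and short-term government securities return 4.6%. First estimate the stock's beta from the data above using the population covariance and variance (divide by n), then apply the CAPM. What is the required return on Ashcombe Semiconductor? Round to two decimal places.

Mean R_i = (-0.1 − 8.0 − 0.8 − 18.2 + 4.4) / 5 = -4.5400%
Mean R_m = (-0.8 − 2.3 + 0.4 − 7.6 + 2.6) / 5 = -1.5400%
Σ(R_i − R̄_i)(R_m − R̄_m) = 132.9620  ⇒  Cov = 132.9620 / 5 = 26.5924
Σ(R_m − R̄_m)² = 58.7520  ⇒  Var(R_m) = 58.7520 / 5 = 11.7504
β = Cov / Var(R_m) = 26.5924 / 11.7504 = 2.2631
MRP = 9.6% − 4.6% = 5.00%
E(R) = R_f + β × MRP = 4.6% + 2.2631 × 5.0% = 15.92%

15.92%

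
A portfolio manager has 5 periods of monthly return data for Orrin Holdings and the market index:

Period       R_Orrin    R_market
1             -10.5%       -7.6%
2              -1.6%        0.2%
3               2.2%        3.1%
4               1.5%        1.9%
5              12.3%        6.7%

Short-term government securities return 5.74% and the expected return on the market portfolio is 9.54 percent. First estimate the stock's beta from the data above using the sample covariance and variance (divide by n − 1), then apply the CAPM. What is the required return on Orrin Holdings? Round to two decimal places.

Mean R_i = (-10.5 − 1.6 + 2.2 + 1.5 + 12.3) / 5 = 0.7800%
Mean R_m = (-7.6 + 0.2 + 3.1 + 1.9 + 6.7) / 5 = 0.8600%
Σ(R_i − R̄_i)(R_m − R̄_m) = 168.2060  ⇒  Cov = 168.2060 / 4 = 42.0515
Σ(R_m − R̄_m)² = 112.2120  ⇒  Var(R_m) = 112.2120 / 4 = 28.0530
β = Cov / Var(R_m) = 42.0515 / 28.0530 = 1.4990
MRP = 9.54% − 5.74% = 3.80%
E(R) = R_f + β × MRP = 5.74% + 1.4990 × 3.80% = 11.44%

11.44%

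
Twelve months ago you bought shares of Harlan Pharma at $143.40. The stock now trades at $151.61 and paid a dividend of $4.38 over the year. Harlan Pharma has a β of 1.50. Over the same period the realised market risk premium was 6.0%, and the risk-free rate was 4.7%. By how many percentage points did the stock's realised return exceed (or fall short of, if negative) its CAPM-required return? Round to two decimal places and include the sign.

-4.92%

Realised HPR = (P1 + D1 − P0) / P0 = (151.61 + 4.38 − 143.40) / 143.40 = 12.59 / 143.40 = 8.7796%
CAPM required = R_f + β·MRP = 4.7% + 1.50 × 6.0% = 13.7000%
α = realised − required = 8.7796% − 13.7000% = -4.92%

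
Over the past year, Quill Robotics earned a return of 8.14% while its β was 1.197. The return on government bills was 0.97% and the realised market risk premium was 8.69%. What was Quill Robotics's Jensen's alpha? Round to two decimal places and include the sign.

-3.23%

CAPM benchmark = R_f + β(R_m − R_f) = 0.97% + 1.197 × 8.69% = 11.37193%
α = actual − benchmark = 8.14% − 11.37193% = -3.23%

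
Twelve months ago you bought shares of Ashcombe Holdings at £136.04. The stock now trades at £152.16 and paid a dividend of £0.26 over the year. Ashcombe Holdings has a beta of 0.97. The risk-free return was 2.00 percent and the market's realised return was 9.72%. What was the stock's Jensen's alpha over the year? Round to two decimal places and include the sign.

+2.55%

Realised HPR = (P1 + D1 − P0) / P0 = (152.16 + 0.26 − 136.04) / 136.04 = 16.38 / 136.04 = 12.0406%
MRP = 9.72% − 2.00% = 7.72%
CAPM required = R_f + β·MRP = 2.00% + 0.97 × 7.72% = 9.4884%
α = realised − required = 12.0406% − 9.4884% = +2.55%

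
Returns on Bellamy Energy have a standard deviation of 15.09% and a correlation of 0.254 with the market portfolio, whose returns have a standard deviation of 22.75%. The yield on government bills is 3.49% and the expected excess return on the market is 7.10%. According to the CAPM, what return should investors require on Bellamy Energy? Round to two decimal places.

4.69%

β = ρ × σ_i / σ_m = 0.254 × 15.09% / 22.75% = 0.1685
E(R) = 3.49% + 0.1685 × 7.10% = 4.69%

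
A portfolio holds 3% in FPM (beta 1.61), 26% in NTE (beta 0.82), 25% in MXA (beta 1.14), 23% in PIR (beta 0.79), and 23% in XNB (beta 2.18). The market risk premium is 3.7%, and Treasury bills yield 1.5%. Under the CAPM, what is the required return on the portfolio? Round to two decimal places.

6.05%

β_P = Σ w_i β_i = 0.03×1.61 + 0.26×0.82 + 0.25×1.14 + 0.23×0.79 + 0.23×2.18 = 1.2296
E(R_P) = R_f + β_P × MRP = 1.5% + 1.2296 × 3.7% = 6.05%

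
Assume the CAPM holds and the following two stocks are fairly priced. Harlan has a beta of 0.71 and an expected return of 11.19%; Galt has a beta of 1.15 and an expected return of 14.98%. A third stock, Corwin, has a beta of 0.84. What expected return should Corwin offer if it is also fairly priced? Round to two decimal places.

12.31%

MRP (SML slope) = (14.98% − 11.19%) / (1.15 − 0.71) = 3.79% / 0.44 = 8.6136%
R_f (intercept) = 11.19% − 0.71 × 8.6136% = 5.0743%
E(R_Corwin) = R_f + β × MRP = 5.0743% + 0.84 × 8.6136% = 12.31%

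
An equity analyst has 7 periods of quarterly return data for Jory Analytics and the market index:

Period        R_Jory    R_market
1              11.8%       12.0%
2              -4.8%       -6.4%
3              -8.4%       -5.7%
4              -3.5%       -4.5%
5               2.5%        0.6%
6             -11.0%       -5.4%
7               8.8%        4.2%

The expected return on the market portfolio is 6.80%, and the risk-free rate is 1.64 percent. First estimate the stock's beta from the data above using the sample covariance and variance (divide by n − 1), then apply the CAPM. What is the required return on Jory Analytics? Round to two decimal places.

7.71%

Mean R_i = (11.8 − 4.8 − 8.4 − 3.5 + 2.5 − 11.0 + 8.8) / 7 = -0.6571%
Mean R_m = (12.0 − 6.4 − 5.7 − 4.5 + 0.6 − 5.4 + 4.2) / 7 = -0.7429%
Σ(R_i − R̄_i)(R_m − R̄_m) = 330.3929  ⇒  Cov = 330.3929 / 6 = 55.0655
Σ(R_m − R̄_m)² = 280.9971  ⇒  Var(R_m) = 280.9971 / 6 = 46.8329
β = Cov / Var(R_m) = 55.0655 / 46.8329 = 1.1758
MRP = 6.80% − 1.64% = 5.16%
E(R) = R_f + β × MRP = 1.64% + 1.1758 × 5.16% = 7.71%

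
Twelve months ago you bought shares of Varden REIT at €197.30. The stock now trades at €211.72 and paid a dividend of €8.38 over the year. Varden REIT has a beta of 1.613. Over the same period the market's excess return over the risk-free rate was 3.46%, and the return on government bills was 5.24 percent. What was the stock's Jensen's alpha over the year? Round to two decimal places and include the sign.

+0.74%

Realised HPR = (P1 + D1 − P0) / P0 = (211.72 + 8.38 − 197.30) / 197.30 = 22.80 / 197.30 = 11.5560%
CAPM required = R_f + β·MRP = 5.24% + 1.613 × 3.46% = 10.82098%
α = realised − required = 11.5560% − 10.82098% = +0.74%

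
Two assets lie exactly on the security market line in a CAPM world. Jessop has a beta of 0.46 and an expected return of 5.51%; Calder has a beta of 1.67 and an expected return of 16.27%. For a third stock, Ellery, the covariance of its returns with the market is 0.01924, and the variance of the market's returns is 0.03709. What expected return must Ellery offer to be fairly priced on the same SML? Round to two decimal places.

6.03%

MRP = (16.27% − 5.51%) / (1.67 − 0.46) = 8.8926%
R_f = 5.51% − 0.46 × 8.8926% = 1.4194%
β_Ellery = Cov / Var(R_m) = 0.01924 / 0.03709 = 0.5187
E(R_Ellery) = R_f + β × MRP = 1.4194% + 0.5187 × 8.8926% = 6.03%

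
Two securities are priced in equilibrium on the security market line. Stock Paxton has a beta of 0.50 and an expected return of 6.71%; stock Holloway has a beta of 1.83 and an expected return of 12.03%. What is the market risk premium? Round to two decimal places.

4.00%

Both satisfy E(R) = R_f + β·MRP, so the slope of the SML is
MRP = (12.03% − 6.71%) / (1.83 − 0.50) = 5.32% / 1.33 = 4.0000%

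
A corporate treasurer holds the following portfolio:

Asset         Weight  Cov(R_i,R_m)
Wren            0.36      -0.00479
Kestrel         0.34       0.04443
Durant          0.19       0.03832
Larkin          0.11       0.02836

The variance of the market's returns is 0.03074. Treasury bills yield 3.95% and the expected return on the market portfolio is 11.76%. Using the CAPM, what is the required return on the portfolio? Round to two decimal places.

9.99%

β_Wren = -0.00479 / 0.03074 = -0.1558
β_Kestrel = 0.04443 / 0.03074 = 1.4453
β_Durant = 0.03832 / 0.03074 = 1.2466
β_Larkin = 0.02836 / 0.03074 = 0.9226
β_P = Σ w_i β_i = 0.36×-0.1558 + 0.34×1.4453 + 0.19×1.2466 + 0.11×0.9226 = 0.7737
MRP = 11.76% − 3.95% = 7.81%
E(R_P) = R_f + β_P × MRP = 3.95% + 0.7737 × 7.81% = 9.99%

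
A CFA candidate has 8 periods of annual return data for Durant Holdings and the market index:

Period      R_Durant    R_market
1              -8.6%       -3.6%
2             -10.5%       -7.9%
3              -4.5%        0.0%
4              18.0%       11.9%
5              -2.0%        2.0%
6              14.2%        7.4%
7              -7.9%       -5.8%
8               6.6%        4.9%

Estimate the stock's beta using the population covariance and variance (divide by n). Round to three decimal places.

Mean R_i = (-8.6 − 10.5 − 4.5 + 18.0 − 2.0 + 14.2 − 7.9 + 6.6) / 8 = 0.6625%
Mean R_m = (-3.6 − 7.9 + 0.0 + 11.9 + 2.0 + 7.4 − 5.8 + 4.9) / 8 = 1.1125%
Σ(R_i − R̄_i)(R_m − R̄_m) = 501.4538  ⇒  Cov = 501.4538 / 8 = 62.6817
Σ(R_m − R̄_m)² = 323.4888  ⇒  Var(R_m) = 323.4888 / 8 = 40.4361
β = Cov / Var(R_m) = 62.6817 / 40.4361 = 1.5501

1.550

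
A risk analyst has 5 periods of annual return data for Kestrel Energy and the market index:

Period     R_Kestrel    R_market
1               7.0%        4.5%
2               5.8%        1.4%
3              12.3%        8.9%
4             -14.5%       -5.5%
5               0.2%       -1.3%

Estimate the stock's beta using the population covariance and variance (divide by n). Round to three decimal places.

Mean R_i = (7.0 + 5.8 + 12.3 − 14.5 + 0.2) / 5 = 2.1600%
Mean R_m = (4.5 + 1.4 + 8.9 − 5.5 − 1.3) / 5 = 1.6000%
Σ(R_i − R̄_i)(R_m − R̄_m) = 211.3000  ⇒  Cov = 211.3000 / 5 = 42.2600
Σ(R_m − R̄_m)² = 120.5600  ⇒  Var(R_m) = 120.5600 / 5 = 24.1120
β = Cov / Var(R_m) = 42.2600 / 24.1120 = 1.7527

1.753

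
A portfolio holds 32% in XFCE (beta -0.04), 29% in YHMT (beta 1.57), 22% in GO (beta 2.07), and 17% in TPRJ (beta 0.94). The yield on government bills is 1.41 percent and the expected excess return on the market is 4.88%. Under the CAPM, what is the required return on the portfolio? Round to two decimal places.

6.57%

β_P = Σ w_i β_i = 0.32×-0.04 + 0.29×1.57 + 0.22×2.07 + 0.17×0.94 = 1.0577
E(R_P) = R_f + β_P × MRP = 1.41% + 1.0577 × 4.88% = 6.57%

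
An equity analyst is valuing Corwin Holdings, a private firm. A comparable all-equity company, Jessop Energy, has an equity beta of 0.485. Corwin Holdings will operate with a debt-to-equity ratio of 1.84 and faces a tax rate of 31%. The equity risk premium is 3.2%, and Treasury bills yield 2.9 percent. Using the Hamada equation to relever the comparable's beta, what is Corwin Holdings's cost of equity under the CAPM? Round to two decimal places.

β_L = β_U × [1 + (1 − t)(D/E)] = 0.485 × [1 + (1 − 0.31) × 1.84]
    = 0.485 × [1 + 0.69 × 1.84] = 0.485 × 2.2696 = 1.1008
E(R) = R_f + β_L × MRP = 2.9% + 1.1008 × 3.2% = 6.42%

6.42%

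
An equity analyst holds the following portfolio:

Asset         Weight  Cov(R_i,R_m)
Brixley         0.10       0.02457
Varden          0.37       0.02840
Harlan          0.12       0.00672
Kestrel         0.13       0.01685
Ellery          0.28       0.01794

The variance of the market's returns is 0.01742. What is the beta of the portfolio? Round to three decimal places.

β_Brixley = 0.02457 / 0.01742 = 1.4104
β_Varden = 0.02840 / 0.01742 = 1.6303
β_Harlan = 0.00672 / 0.01742 = 0.3858
β_Kestrel = 0.01685 / 0.01742 = 0.9673
β_Ellery = 0.01794 / 0.01742 = 1.0299
β_P = Σ w_i β_i = 0.10×1.4104 + 0.37×1.6303 + 0.12×0.3858 + 0.13×0.9673 + 0.28×1.0299 = 1.2047

1.205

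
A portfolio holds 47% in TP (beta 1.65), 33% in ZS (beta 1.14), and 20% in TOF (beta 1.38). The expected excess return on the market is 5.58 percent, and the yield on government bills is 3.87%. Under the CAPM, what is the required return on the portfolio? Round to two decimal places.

11.84%

β_P = Σ w_i β_i = 0.47×1.65 + 0.33×1.14 + 0.20×1.38 = 1.4277
E(R_P) = R_f + β_P × MRP = 3.87% + 1.4277 × 5.58% = 11.84%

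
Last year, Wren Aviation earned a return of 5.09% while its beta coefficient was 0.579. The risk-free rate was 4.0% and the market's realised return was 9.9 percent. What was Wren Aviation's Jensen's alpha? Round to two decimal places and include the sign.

Market excess return = 9.9% − 4.0% = 5.90%
CAPM benchmark = R_f + β(R_m − R_f) = 4.0% + 0.579 × 5.9% = 7.4161%
α = actual − benchmark = 5.09% − 7.4161% = -2.33%

-2.33%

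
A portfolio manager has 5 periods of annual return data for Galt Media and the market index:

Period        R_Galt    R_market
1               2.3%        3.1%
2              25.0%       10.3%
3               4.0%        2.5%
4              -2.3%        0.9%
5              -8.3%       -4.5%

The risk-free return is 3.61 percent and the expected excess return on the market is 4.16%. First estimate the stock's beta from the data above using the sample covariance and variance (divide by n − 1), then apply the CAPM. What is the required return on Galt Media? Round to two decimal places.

Mean R_i = (2.3 + 25.0 + 4.0 − 2.3 − 8.3) / 5 = 4.1400%
Mean R_m = (3.1 + 10.3 + 2.5 + 0.9 − 4.5) / 5 = 2.4600%
Σ(R_i − R̄_i)(R_m − R̄_m) = 258.9880  ⇒  Cov = 258.9880 / 4 = 64.7470
Σ(R_m − R̄_m)² = 112.7520  ⇒  Var(R_m) = 112.7520 / 4 = 28.1880
β = Cov / Var(R_m) = 64.7470 / 28.1880 = 2.2970
E(R) = R_f + β × MRP = 3.61% + 2.2970 × 4.16% = 13.17%

13.17%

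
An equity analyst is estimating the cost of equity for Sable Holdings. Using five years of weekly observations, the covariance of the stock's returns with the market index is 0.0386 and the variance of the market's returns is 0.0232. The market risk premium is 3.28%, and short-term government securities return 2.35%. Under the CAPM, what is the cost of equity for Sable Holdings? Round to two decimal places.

7.81%

β = Cov(R_i, R_m) / Var(R_m) = 0.0386 / 0.0232 = 1.6638
E(R) = R_f + β × MRP = 2.35% + 1.6638 × 3.28% = 7.81%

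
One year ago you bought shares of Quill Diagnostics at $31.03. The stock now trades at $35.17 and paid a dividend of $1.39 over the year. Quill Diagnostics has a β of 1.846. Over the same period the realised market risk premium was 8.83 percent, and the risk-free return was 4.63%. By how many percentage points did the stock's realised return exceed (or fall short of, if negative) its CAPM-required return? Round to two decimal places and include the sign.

-3.11%

Realised HPR = (P1 + D1 − P0) / P0 = (35.17 + 1.39 − 31.03) / 31.03 = 5.53 / 31.03 = 17.8215%
CAPM required = R_f + β·MRP = 4.63% + 1.846 × 8.83% = 20.93018%
α = realised − required = 17.8215% − 20.93018% = -3.11%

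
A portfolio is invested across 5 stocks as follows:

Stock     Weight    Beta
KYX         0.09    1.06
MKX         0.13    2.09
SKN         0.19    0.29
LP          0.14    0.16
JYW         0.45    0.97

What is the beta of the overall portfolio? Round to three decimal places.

β_P = Σ w_i β_i = 0.09×1.06 + 0.13×2.09 + 0.19×0.29 + 0.14×0.16 + 0.45×0.97 = 0.8811

0.881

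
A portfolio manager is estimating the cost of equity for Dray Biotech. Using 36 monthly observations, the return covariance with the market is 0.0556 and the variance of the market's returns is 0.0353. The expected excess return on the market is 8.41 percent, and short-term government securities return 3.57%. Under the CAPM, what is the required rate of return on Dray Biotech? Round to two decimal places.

β = Cov(R_i, R_m) / Var(R_m) = 0.0556 / 0.0353 = 1.5751
E(R) = R_f + β × MRP = 3.57% + 1.5751 × 8.41% = 16.82%

16.82%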